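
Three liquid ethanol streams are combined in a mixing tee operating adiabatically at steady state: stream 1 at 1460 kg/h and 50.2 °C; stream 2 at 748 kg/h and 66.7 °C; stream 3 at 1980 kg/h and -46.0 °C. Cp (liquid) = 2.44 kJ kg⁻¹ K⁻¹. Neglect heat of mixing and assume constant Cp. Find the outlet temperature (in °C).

T_out = 7.67 °C

Energy balance with Q = 0: Σ ṁᵢCp,ᵢ(T_out − Tᵢ) = 0
Σ ṁᵢCp,ᵢTᵢ = 1460×2.44×50.2 + 748×2.44×66.7 + 1980×2.44×-46.0 = 78333
Σ ṁᵢCp,ᵢ = 1460×2.44 + 748×2.44 + 1980×2.44 = 10219
T_out = 78333 / 10219 = 7.6656 °C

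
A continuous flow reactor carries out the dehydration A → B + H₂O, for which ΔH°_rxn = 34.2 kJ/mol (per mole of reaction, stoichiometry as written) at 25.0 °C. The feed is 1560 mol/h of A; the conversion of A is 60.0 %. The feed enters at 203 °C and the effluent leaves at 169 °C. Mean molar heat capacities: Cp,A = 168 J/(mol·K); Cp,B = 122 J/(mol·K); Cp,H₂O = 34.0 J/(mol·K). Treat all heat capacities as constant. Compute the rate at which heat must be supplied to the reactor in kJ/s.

Q_in = 5.97 kJ/s

Extent of reaction ξ = 0.600 × 1560 = 936 mol/h
Reaction term: ξ·ΔH°_rxn = 936 × 34.2 = 32011 kJ/h
Sensible, feed 203→25 °C: -46650 kJ/h
Outlet flows (mol/h): A 624, B 936, H₂O 936
Sensible, products 25→169 °C: 36122 kJ/h
Q = ΔH = 21483 kJ/h = 5.9675 kW
Heat supplied = 5.9675 kJ/s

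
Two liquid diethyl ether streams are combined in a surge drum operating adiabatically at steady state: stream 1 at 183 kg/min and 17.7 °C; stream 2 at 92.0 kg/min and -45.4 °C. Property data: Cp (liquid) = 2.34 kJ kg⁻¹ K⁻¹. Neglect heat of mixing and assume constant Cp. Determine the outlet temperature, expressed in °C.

T_out = -3.41 °C

No heat crosses the boundary, so H_out = H_in.
Σ ṁᵢCp,ᵢTᵢ = 183×2.34×17.7 + 92.0×2.34×-45.4 = -2194.2
Σ ṁᵢCp,ᵢ = 183×2.34 + 92.0×2.34 = 643.5
T_out = -2194.2 / 643.5 = -3.4098 °C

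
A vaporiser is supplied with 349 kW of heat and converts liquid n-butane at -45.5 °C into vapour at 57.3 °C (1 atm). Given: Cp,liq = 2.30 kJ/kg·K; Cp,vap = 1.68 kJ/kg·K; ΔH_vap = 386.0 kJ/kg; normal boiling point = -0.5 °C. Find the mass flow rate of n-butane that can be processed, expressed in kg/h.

ṁ = 2140 kg/h

Δh = 2.30×(-0.5−-45.5) + 386.0 + 1.68×(57.3−-0.5) = 586.6 kJ/kg
Q = 349 kW = 349 kJ/s = 1.2564e+06 kJ/h
ṁ = Q/Δh = 1.2564e+06 / 586.6 = 2141.8 kg/h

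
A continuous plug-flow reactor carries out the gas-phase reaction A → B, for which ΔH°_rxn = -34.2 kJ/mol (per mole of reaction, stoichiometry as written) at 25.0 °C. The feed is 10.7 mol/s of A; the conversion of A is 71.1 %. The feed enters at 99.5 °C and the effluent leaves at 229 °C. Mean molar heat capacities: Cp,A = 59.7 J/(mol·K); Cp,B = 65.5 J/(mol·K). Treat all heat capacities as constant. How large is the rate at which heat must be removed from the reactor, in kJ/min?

Q_out = 10100 kJ/min

Extent of reaction ξ = 0.711 × 10.7 = 7.6077 mol/s
Reaction term: ξ·ΔH°_rxn = 7.6077 × -34.2 = -260.18 kJ/s
Sensible, feed 99.5→25 °C: -47.59 kJ/s
Outlet flows (mol/s): A 3.0923, B 7.6077
Sensible, products 25→229 °C: 139.31 kJ/s
Q = ΔH = -168.46 kJ/s = -168.46 kW
Heat removed = 10108 kJ/min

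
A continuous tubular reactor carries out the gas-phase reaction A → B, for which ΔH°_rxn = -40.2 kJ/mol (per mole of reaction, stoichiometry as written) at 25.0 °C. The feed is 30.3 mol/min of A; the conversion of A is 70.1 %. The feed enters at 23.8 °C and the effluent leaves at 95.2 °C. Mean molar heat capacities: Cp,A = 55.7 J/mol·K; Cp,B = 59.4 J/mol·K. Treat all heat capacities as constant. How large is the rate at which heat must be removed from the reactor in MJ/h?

Extent of reaction ξ = 0.701 × 30.3 = 21.24 mol/min
Reaction term: ξ·ΔH°_rxn = 21.24 × -40.2 = -853.86 kJ/min
Sensible, feed 23.8→25 °C: 2.0253 kJ/min
Outlet flows (mol/min): A 9.0597, B 21.24
Sensible, products 25→95.2 °C: 123.99 kJ/min
Q = ΔH = -727.84 kJ/min = -12.131 kW
Heat removed = 43.67 MJ/h

Q_out = 43.7 MJ/h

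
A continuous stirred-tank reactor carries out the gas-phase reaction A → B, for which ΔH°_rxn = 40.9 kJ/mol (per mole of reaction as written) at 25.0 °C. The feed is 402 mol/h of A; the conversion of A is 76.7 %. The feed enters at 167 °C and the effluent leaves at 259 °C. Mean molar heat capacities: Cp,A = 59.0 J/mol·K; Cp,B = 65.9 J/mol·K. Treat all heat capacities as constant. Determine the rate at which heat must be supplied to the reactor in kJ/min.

Q_in = 255 kJ/min

Extent of reaction ξ = 0.767 × 402 = 308.33 mol/h
Reaction term: ξ·ΔH°_rxn = 308.33 × 40.9 = 12611 kJ/h
Sensible, feed 167→25 °C: -3368 kJ/h
Outlet flows (mol/h): A 93.666, B 308.33
Sensible, products 25→259 °C: 6047.8 kJ/h
Q = ΔH = 15291 kJ/h = 4.2474 kW
Heat supplied = 254.85 kJ/min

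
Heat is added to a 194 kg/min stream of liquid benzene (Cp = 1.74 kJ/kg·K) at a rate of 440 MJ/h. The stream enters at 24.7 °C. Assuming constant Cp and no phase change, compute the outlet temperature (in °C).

T_out = 46.4 °C

Q = 440 MJ/h = 7333.3 kJ/min
ΔT = Q/(ṁ·Cp) = 7333.3/(194×1.74) = 21.725 K
T_out = 24.7 + 21.725 = 46.425 °C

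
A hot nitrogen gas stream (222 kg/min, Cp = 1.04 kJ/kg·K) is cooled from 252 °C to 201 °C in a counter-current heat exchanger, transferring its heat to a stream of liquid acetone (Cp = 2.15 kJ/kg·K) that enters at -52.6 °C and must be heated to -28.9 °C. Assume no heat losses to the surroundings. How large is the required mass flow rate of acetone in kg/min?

ṁ_c = 231 kg/min

Heat released by hot stream: Q = 222 × 1.04 × (252 − 201) = 11775 kJ/min
Energy balance on cold side (adiabatic exchanger): Q = ṁ_c·Cp_c·(T_c,out − T_c,in)
ṁ_c = 11775 / [2.15 × (-28.9 − -52.6)] = 231.08 kg/min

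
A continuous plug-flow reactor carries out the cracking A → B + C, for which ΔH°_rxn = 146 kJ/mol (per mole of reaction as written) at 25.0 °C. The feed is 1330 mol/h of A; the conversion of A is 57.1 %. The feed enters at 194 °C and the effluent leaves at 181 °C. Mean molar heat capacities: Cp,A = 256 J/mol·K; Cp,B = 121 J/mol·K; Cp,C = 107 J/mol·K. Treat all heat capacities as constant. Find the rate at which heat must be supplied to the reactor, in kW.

Extent of reaction ξ = 0.571 × 1330 = 759.43 mol/h
Reaction term: ξ·ΔH°_rxn = 759.43 × 146 = 110880 kJ/h
Sensible, feed 194→25 °C: -57541 kJ/h
Outlet flows (mol/h): A 570.57, B 759.43, C 759.43
Sensible, products 25→181 °C: 49798 kJ/h
Q = ΔH = 103130 kJ/h = 28.648 kW
Heat supplied = 28.648 kW

Q_in = 28.6 kW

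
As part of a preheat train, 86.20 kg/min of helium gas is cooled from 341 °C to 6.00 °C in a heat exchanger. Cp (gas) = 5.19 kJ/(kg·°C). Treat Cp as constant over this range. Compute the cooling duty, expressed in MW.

Q_c = 2.50 MW

Q = ṁ·Cp·ΔT = 86.20 × 5.19 × (6.00 − 341) = -149870 kJ/min
Converting: 149870 / 60 s = 2497.9 kW
Cooling duty = 2.4979 MW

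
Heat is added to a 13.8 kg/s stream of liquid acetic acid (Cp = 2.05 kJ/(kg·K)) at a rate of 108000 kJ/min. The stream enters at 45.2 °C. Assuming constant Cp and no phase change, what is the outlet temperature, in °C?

Q = 108000 kJ/min = 1800 kJ/s
ΔT = Q/(ṁ·Cp) = 1800/(13.8×2.05) = 63.627 K
T_out = 45.2 + 63.627 = 108.83 °C

T_out = 109 °C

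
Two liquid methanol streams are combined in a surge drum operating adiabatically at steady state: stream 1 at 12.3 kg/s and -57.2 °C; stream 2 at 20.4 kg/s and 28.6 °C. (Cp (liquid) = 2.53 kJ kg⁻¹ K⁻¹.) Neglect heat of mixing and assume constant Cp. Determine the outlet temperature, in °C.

Adiabatic, steady state ⇒ Σ ṁᵢCp,ᵢ(T_out − Tᵢ) = 0
Σ ṁᵢCp,ᵢTᵢ = 12.3×2.53×-57.2 + 20.4×2.53×28.6 = -303.9
Σ ṁᵢCp,ᵢ = 12.3×2.53 + 20.4×2.53 = 82.731
T_out = -303.9 / 82.731 = -3.6734 °C

T_out = -3.67 °C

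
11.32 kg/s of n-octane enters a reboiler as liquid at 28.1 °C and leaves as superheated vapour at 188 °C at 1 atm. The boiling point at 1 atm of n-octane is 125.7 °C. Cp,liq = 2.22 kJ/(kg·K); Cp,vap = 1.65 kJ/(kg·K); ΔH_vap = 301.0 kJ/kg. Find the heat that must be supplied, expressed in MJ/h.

liquid 28.1→125.7 °C: 216.67 kJ/kg
vaporisation at 125.7 °C: 301 kJ/kg
vapour 125.7→188 °C: 102.79 kJ/kg
Δh = 216.67 + 301 + 102.79 = 620.47 kJ/kg
Q = ṁ·Δh = 11.32 kg/s × 620.47 kJ/kg = 7023.7 kJ/s
|Q| = 7023.7 kW = 25285 MJ/h

Q = 25300 MJ/h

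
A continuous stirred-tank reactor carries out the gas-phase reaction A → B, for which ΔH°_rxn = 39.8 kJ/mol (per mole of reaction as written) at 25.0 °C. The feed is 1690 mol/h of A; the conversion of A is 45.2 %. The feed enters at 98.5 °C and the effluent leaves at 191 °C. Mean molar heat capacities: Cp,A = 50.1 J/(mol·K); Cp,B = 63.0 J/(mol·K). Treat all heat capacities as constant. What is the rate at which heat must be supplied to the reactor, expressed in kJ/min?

Q_in = 665 kJ/min

Extent of reaction ξ = 0.452 × 1690 = 763.88 mol/h
Reaction term: ξ·ΔH°_rxn = 763.88 × 39.8 = 30402 kJ/h
Sensible, feed 98.5→25 °C: -6223.2 kJ/h
Outlet flows (mol/h): A 926.12, B 763.88
Sensible, products 25→191 °C: 15691 kJ/h
Q = ΔH = 39870 kJ/h = 11.075 kW
Heat supplied = 664.5 kJ/min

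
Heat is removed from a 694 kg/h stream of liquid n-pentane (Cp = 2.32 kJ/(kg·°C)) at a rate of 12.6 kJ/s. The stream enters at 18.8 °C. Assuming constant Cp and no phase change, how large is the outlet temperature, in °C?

T_out = -9.37 °C

Q = 12.6 kJ/s = 45360 kJ/h
ΔT = Q/(ṁ·Cp) = 45360/(694×2.32) = 28.173 K
T_out = 18.8 − 28.173 = -9.3725 °C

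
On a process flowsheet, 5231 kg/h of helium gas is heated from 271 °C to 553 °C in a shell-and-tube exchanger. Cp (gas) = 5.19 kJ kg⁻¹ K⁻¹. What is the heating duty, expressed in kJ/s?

Q = ṁ·Cp·ΔT = 5231 × 5.19 × (553 − 271) = 7.656e+06 kJ/h
Converting: 7.656e+06 / 3600 s = 2126.7 kW

Q = 2130 kJ/s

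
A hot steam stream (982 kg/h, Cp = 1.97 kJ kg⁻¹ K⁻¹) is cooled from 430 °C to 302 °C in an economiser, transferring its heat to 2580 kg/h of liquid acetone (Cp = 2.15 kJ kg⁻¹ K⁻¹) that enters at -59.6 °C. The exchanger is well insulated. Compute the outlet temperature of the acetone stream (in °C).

T_c,out = -15.0 °C

Heat released by hot stream: Q = 982 × 1.97 × (430 − 302) = 247620 kJ/h
Energy balance on cold side (adiabatic exchanger): Q = ṁ_c·Cp_c·(T_c,out − T_c,in)
T_c,out = -59.6 + 247620/(2580 × 2.15) = -14.959 °C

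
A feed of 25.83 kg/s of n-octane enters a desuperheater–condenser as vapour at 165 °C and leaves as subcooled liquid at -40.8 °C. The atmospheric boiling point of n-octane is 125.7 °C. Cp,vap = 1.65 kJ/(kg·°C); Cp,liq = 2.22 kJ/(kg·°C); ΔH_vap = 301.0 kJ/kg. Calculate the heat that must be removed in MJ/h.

Q_c = 68400 MJ/h

vapour 165→125.7 °C: -64.845 kJ/kg
condensation at 125.7 °C: -301 kJ/kg
liquid 125.7→-40.8 °C: -369.63 kJ/kg
Δh = -64.845 + -301 + -369.63 = -735.48 kJ/kg
Q = ṁ·Δh = 25.83 kg/s × -735.48 kJ/kg = -18997 kJ/s
|Q| = 18997 kW = 68390 MJ/h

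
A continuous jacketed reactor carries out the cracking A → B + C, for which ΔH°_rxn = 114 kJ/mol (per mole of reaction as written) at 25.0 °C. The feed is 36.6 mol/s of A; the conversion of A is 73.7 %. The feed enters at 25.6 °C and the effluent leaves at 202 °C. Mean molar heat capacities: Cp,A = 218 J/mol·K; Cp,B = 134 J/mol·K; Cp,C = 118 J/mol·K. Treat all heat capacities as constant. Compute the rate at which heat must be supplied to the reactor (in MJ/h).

Extent of reaction ξ = 0.737 × 36.6 = 26.974 mol/s
Reaction term: ξ·ΔH°_rxn = 26.974 × 114 = 3075.1 kJ/s
Sensible, feed 25.6→25 °C: -4.7873 kJ/s
Outlet flows (mol/s): A 9.6258, B 26.974, C 26.974
Sensible, products 25→202 °C: 1574.6 kJ/s
Q = ΔH = 4644.8 kJ/s = 4644.8 kW
Heat supplied = 16721 MJ/h

Q_in = 16700 MJ/h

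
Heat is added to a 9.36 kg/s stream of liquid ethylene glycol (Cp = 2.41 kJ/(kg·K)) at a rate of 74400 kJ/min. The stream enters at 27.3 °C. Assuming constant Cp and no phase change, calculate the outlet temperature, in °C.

T_out = 82.3 °C

Q = 74400 kJ/min = 1240 kJ/s
ΔT = Q/(ṁ·Cp) = 1240/(9.36×2.41) = 54.97 K
T_out = 27.3 + 54.97 = 82.27 °C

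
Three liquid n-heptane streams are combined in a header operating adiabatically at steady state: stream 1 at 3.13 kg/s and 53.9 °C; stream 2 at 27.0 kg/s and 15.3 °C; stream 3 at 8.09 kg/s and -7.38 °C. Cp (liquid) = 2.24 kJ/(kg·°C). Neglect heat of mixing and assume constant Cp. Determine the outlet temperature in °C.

No heat crosses the boundary, so H_out = H_in.
T_out = Σ ṁᵢCp,ᵢTᵢ / Σ ṁᵢCp,ᵢ
      = 1169.5 / 85.613 = 13.66 °C

T_out = 13.7 °C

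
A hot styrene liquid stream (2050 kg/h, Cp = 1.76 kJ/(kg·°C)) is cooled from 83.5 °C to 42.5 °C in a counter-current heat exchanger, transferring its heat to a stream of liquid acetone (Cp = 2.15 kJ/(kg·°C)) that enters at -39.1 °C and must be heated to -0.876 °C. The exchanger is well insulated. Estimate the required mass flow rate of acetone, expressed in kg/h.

ṁ_c = 1800 kg/h

Heat released by hot stream: Q = 2050 × 1.76 × (83.5 − 42.5) = 147930 kJ/h
Energy balance on cold side (adiabatic exchanger): Q = ṁ_c·Cp_c·(T_c,out − T_c,in)
ṁ_c = 147930 / [2.15 × (-0.876 − -39.1)] = 1800 kg/h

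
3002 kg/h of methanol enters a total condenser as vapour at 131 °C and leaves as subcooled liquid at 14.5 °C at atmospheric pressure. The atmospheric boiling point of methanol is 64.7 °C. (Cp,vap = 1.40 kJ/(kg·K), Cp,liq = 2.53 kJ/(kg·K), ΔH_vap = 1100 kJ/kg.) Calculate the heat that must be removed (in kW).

Q_c = 1100 kW

vapour 131→64.7 °C: -92.82 kJ/kg
condensation at 64.7 °C: -1100 kJ/kg
liquid 64.7→14.5 °C: -127.01 kJ/kg
Δh = -92.82 + -1100 + -127.01 = -1319.8 kJ/kg
Q = ṁ·Δh = 3002 kg/h × -1319.8 kJ/kg = -3.9621e+06 kJ/h
|Q| = 1100.6 kW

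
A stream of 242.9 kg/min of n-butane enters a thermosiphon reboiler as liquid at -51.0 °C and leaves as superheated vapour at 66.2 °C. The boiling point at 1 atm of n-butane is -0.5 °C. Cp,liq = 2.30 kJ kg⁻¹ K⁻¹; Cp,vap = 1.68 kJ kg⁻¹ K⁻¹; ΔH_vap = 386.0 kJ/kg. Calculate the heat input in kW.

liquid -51.0→-0.5 °C: 116.15 kJ/kg
vaporisation at -0.5 °C: 386 kJ/kg
vapour -0.5→66.2 °C: 112.06 kJ/kg
Δh = 116.15 + 386 + 112.06 = 614.21 kJ/kg
Q = ṁ·Δh = 242.9 kg/min × 614.21 kJ/kg = 149190 kJ/min
|Q| = 2486.5 kW

Q = 2490 kW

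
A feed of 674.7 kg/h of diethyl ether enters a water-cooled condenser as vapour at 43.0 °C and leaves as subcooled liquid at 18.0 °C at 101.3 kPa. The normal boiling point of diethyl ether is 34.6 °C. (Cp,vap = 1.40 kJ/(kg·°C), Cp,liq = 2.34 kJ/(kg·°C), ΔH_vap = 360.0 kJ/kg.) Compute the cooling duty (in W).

Q_c = 77000 W

vapour 43.0→34.6 °C: -11.76 kJ/kg
condensation at 34.6 °C: -360 kJ/kg
liquid 34.6→18.0 °C: -38.844 kJ/kg
Δh = -11.76 + -360 + -38.844 = -410.6 kJ/kg
Q = ṁ·Δh = 674.7 kg/h × -410.6 kJ/kg = -277030 kJ/h
|Q| = 76.954 kW = 76954 W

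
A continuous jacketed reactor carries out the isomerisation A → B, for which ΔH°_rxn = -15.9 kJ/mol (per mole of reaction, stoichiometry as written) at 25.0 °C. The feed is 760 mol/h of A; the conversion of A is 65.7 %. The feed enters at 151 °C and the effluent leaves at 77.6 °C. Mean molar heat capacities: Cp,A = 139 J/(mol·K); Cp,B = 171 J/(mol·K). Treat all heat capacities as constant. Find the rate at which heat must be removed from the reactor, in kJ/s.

Extent of reaction ξ = 0.657 × 760 = 499.32 mol/h
Reaction term: ξ·ΔH°_rxn = 499.32 × -15.9 = -7939.2 kJ/h
Sensible, feed 151→25 °C: -13311 kJ/h
Outlet flows (mol/h): A 260.68, B 499.32
Sensible, products 25→77.6 °C: 6397.1 kJ/h
Q = ΔH = -14853 kJ/h = -4.1258 kW
Heat removed = 4.1258 kJ/s

Q_out = 4.13 kJ/s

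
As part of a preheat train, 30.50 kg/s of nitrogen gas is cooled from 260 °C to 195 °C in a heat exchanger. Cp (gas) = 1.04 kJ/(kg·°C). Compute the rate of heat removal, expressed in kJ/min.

Q = ṁ·Cp·ΔT = 30.50 × 1.04 × (195 − 260) = -2061.8 kJ/s
Cooling duty = 123710 kJ/min

Q_c = 124000 kJ/min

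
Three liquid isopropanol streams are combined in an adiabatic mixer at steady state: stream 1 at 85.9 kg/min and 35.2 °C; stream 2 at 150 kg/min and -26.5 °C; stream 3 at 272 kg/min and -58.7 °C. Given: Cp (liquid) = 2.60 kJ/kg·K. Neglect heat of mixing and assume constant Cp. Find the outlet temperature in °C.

T_out = -33.3 °C

Energy balance with Q = 0: Σ ṁᵢCp,ᵢ(T_out − Tᵢ) = 0
Σ ṁᵢCp,ᵢTᵢ = 85.9×2.60×35.2 + 150×2.60×-26.5 + 272×2.60×-58.7 = -43986
Σ ṁᵢCp,ᵢ = 85.9×2.60 + 150×2.60 + 272×2.60 = 1320.5
T_out = -43986 / 1320.5 = -33.309 °C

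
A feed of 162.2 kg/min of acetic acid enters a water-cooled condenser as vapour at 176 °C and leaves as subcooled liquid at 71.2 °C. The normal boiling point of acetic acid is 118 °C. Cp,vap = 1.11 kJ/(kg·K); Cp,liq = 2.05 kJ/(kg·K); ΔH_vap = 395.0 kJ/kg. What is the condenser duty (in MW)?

vapour 176→118 °C: -64.38 kJ/kg
condensation at 118 °C: -395 kJ/kg
liquid 118→71.2 °C: -95.94 kJ/kg
Δh = -64.38 + -395 + -95.94 = -555.32 kJ/kg
Q = ṁ·Δh = 162.2 kg/min × -555.32 kJ/kg = -90073 kJ/min
|Q| = 1501.2 kW = 1.5012 MW

Q_c = 1.50 MW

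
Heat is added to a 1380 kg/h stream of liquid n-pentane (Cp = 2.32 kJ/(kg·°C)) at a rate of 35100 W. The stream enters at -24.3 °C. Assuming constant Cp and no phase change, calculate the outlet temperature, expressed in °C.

Q = 35100 W = 126360 kJ/h
ΔT = Q/(ṁ·Cp) = 126360/(1380×2.32) = 39.468 K
T_out = -24.3 + 39.468 = 15.168 °C

T_out = 15.2 °C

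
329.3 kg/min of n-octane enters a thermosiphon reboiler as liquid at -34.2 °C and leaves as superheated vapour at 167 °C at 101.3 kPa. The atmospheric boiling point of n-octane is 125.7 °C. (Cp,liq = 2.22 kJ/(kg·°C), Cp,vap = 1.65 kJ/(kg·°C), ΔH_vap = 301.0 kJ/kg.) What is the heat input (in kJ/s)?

Q = 3970 kJ/s

liquid -34.2→125.7 °C: 354.98 kJ/kg
vaporisation at 125.7 °C: 301 kJ/kg
vapour 125.7→167 °C: 68.145 kJ/kg
Δh = 354.98 + 301 + 68.145 = 724.12 kJ/kg
Q = ṁ·Δh = 329.3 kg/min × 724.12 kJ/kg = 238450 kJ/min
|Q| = 3974.2 kW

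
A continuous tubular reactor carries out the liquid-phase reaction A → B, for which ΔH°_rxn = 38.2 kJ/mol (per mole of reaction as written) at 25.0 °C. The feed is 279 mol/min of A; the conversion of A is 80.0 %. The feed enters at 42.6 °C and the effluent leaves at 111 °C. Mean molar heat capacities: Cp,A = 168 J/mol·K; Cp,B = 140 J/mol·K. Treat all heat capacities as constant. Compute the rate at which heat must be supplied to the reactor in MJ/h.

Q_in = 672 MJ/h

Extent of reaction ξ = 0.800 × 279 = 223.2 mol/min
Reaction term: ξ·ΔH°_rxn = 223.2 × 38.2 = 8526.2 kJ/min
Sensible, feed 42.6→25 °C: -824.95 kJ/min
Outlet flows (mol/min): A 55.8, B 223.2
Sensible, products 25→111 °C: 3493.5 kJ/min
Q = ΔH = 11195 kJ/min = 186.58 kW
Heat supplied = 671.69 MJ/h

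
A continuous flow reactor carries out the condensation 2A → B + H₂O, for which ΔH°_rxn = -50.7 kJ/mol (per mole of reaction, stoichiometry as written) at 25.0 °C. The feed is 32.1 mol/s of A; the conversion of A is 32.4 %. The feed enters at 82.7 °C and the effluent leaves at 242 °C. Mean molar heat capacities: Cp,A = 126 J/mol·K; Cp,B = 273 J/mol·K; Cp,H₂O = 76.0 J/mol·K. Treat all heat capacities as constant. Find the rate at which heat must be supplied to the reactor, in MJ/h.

Extent of reaction ξ = 0.324 × 32.1 / 2 = 5.2002 mol/s
Reaction term: ξ·ΔH°_rxn = 5.2002 × -50.7 = -263.65 kJ/s
Sensible, feed 82.7→25 °C: -233.37 kJ/s
Outlet flows (mol/s): A 21.7, B 5.2002, H₂O 5.2002
Sensible, products 25→242 °C: 987.14 kJ/s
Q = ΔH = 490.11 kJ/s = 490.11 kW
Heat supplied = 1764.4 MJ/h

Q_in = 1760 MJ/h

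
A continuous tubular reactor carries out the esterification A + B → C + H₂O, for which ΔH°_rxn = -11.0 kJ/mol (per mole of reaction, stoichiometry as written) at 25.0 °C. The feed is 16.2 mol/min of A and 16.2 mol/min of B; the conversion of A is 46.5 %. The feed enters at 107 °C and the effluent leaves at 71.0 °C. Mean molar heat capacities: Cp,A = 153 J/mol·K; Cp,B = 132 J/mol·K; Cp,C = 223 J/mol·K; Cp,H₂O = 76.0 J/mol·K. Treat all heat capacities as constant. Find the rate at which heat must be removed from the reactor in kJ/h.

Extent of reaction ξ = 0.465 × 16.2 = 7.533 mol/min
Reaction term: ξ·ΔH°_rxn = 7.533 × -11.0 = -82.863 kJ/min
Sensible, feed 107→25 °C: -378.59 kJ/min
Outlet flows (mol/min): A 8.667, B 8.667, C 7.533, H₂O 7.533
Sensible, products 25→71.0 °C: 217.23 kJ/min
Q = ΔH = -244.22 kJ/min = -4.0704 kW
Heat removed = 14653 kJ/h

Q_out = 14700 kJ/h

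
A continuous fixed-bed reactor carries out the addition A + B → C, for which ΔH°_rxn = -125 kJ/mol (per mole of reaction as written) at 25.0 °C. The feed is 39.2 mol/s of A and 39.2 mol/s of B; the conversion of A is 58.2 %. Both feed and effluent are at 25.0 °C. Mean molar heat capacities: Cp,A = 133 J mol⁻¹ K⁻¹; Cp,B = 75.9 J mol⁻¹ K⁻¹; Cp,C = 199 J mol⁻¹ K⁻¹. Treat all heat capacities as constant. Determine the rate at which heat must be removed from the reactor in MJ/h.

Q_out = 10300 MJ/h

Extent of reaction ξ = 0.582 × 39.2 = 22.814 mol/s
Reaction term: ξ·ΔH°_rxn = 22.814 × -125 = -2851.8 kJ/s
Q = ΔH = -2851.8 kJ/s = -2851.8 kW
Heat removed = 10266 MJ/h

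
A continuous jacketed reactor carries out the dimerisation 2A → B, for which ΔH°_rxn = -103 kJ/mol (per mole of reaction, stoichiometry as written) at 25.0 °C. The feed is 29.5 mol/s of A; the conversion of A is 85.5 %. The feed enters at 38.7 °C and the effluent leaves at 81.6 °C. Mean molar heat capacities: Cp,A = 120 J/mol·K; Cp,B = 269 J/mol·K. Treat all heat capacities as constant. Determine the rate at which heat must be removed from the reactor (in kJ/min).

Extent of reaction ξ = 0.855 × 29.5 / 2 = 12.611 mol/s
Reaction term: ξ·ΔH°_rxn = 12.611 × -103 = -1299 kJ/s
Sensible, feed 38.7→25 °C: -48.498 kJ/s
Outlet flows (mol/s): A 4.2775, B 12.611
Sensible, products 25→81.6 °C: 221.06 kJ/s
Q = ΔH = -1126.4 kJ/s = -1126.4 kW
Heat removed = 67584 kJ/min

Q_out = 67600 kJ/min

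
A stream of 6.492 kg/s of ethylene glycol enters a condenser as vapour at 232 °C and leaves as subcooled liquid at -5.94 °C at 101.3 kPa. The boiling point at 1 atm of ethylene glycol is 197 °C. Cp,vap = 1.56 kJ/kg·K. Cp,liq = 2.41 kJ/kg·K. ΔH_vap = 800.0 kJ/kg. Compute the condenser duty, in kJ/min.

vapour 232→197 °C: -54.6 kJ/kg
condensation at 197 °C: -800 kJ/kg
liquid 197→-5.94 °C: -489.09 kJ/kg
Δh = -54.6 + -800 + -489.09 = -1343.7 kJ/kg
Q = ṁ·Δh = 6.492 kg/s × -1343.7 kJ/kg = -8723.2 kJ/s
|Q| = 8723.2 kW = 523390 kJ/min

Q_c = 523000 kJ/min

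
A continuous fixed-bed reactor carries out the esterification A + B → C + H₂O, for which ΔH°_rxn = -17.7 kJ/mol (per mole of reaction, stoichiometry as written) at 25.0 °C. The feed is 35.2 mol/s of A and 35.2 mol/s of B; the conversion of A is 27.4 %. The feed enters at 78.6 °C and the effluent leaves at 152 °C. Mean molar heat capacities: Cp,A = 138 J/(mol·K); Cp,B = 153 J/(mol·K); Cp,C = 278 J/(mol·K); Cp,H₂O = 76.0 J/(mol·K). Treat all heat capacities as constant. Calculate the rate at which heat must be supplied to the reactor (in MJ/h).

Q_in = 2370 MJ/h

Extent of reaction ξ = 0.274 × 35.2 = 9.6448 mol/s
Reaction term: ξ·ΔH°_rxn = 9.6448 × -17.7 = -170.71 kJ/s
Sensible, feed 78.6→25 °C: -549.04 kJ/s
Outlet flows (mol/s): A 25.555, B 25.555, C 9.6448, H₂O 9.6448
Sensible, products 25→152 °C: 1378.1 kJ/s
Q = ΔH = 658.31 kJ/s = 658.31 kW
Heat supplied = 2369.9 MJ/h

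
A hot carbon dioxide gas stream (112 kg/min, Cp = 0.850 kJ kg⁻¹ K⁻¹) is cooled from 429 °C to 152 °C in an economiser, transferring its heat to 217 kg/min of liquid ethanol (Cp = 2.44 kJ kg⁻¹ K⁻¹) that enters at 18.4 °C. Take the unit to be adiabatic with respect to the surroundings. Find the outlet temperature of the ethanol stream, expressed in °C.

Heat released by hot stream: Q = 112 × 0.850 × (429 − 152) = 26370 kJ/min
Energy balance on cold side (adiabatic exchanger): Q = ṁ_c·Cp_c·(T_c,out − T_c,in)
T_c,out = 18.4 + 26370/(217 × 2.44) = 68.204 °C

T_c,out = 68.2 °C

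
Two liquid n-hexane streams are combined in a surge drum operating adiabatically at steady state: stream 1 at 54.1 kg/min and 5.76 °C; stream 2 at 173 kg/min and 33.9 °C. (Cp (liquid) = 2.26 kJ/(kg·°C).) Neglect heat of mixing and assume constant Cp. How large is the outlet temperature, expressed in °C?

T_out = 27.2 °C

Energy balance with Q = 0: Σ ṁᵢCp,ᵢ(T_out − Tᵢ) = 0
Σ ṁᵢCp,ᵢTᵢ = 54.1×2.26×5.76 + 173×2.26×33.9 = 13958
Σ ṁᵢCp,ᵢ = 54.1×2.26 + 173×2.26 = 513.25
T_out = 13958 / 513.25 = 27.196 °C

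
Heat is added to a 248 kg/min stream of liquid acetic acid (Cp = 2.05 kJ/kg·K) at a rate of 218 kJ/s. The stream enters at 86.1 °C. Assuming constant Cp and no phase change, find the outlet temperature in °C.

Q = 218 kJ/s = 13080 kJ/min
ΔT = Q/(ṁ·Cp) = 13080/(248×2.05) = 25.728 K
T_out = 86.1 + 25.728 = 111.83 °C

T_out = 112 °C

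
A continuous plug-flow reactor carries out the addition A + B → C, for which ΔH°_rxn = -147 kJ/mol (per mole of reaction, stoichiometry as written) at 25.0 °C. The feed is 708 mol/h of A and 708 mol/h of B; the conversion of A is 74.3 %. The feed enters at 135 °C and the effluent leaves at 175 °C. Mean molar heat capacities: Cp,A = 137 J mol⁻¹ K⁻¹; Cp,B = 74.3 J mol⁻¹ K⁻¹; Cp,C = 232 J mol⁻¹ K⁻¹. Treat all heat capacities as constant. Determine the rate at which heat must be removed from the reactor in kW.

Q_out = 19.4 kW

Extent of reaction ξ = 0.743 × 708 = 526.04 mol/h
Reaction term: ξ·ΔH°_rxn = 526.04 × -147 = -77328 kJ/h
Sensible, feed 135→25 °C: -16456 kJ/h
Outlet flows (mol/h): A 181.96, B 181.96, C 526.04
Sensible, products 25→175 °C: 24073 kJ/h
Q = ΔH = -69711 kJ/h = -19.364 kW
Heat removed = 19.364 kW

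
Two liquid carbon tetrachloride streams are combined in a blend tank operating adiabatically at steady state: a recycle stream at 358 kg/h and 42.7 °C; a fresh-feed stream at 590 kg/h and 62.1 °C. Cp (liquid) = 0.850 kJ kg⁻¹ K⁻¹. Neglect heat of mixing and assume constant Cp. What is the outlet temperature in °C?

T_out = 54.8 °C

Adiabatic, steady state ⇒ Σ ṁᵢCp,ᵢ(T_out − Tᵢ) = 0
Σ ṁᵢCp,ᵢTᵢ = 358×0.850×42.7 + 590×0.850×62.1 = 44137
Σ ṁᵢCp,ᵢ = 358×0.850 + 590×0.850 = 805.8
T_out = 44137 / 805.8 = 54.774 °C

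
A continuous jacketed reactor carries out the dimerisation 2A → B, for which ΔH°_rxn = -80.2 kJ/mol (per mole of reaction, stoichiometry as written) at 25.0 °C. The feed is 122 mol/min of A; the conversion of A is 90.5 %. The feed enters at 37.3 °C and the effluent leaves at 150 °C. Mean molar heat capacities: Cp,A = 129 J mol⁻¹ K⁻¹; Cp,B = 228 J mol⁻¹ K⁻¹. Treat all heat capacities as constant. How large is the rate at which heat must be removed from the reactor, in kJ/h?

Extent of reaction ξ = 0.905 × 122 / 2 = 55.205 mol/min
Reaction term: ξ·ΔH°_rxn = 55.205 × -80.2 = -4427.4 kJ/min
Sensible, feed 37.3→25 °C: -193.58 kJ/min
Outlet flows (mol/min): A 11.59, B 55.205
Sensible, products 25→150 °C: 1760.2 kJ/min
Q = ΔH = -2860.8 kJ/min = -47.68 kW
Heat removed = 171650 kJ/h

Q_out = 172000 kJ/h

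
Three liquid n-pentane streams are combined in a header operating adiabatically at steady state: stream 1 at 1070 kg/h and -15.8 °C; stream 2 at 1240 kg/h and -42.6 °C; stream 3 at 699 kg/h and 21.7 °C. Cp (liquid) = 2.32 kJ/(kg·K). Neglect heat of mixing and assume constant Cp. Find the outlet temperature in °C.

T_out = -18.1 °C

No heat crosses the boundary, so H_out = H_in.
T_out = Σ ṁᵢCp,ᵢTᵢ / Σ ṁᵢCp,ᵢ
      = -126580 / 6980.9 = -18.133 °C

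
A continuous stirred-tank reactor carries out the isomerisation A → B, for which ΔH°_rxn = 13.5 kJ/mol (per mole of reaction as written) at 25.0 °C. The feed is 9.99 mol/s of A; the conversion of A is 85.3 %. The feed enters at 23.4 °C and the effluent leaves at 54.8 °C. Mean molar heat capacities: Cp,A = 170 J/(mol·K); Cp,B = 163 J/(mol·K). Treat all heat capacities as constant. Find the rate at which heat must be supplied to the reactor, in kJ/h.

Extent of reaction ξ = 0.853 × 9.99 = 8.5215 mol/s
Reaction term: ξ·ΔH°_rxn = 8.5215 × 13.5 = 115.04 kJ/s
Sensible, feed 23.4→25 °C: 2.7173 kJ/s
Outlet flows (mol/s): A 1.4685, B 8.5215
Sensible, products 25→54.8 °C: 48.832 kJ/s
Q = ΔH = 166.59 kJ/s = 166.59 kW
Heat supplied = 599720 kJ/h

Q_in = 600000 kJ/h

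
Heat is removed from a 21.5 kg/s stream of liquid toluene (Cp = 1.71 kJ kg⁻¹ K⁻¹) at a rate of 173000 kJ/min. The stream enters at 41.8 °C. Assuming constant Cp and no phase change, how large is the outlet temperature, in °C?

T_out = -36.6 °C

Q = 173000 kJ/min = 2883.3 kJ/s
ΔT = Q/(ṁ·Cp) = 2883.3/(21.5×1.71) = 78.426 K
T_out = 41.8 − 78.426 = -36.626 °C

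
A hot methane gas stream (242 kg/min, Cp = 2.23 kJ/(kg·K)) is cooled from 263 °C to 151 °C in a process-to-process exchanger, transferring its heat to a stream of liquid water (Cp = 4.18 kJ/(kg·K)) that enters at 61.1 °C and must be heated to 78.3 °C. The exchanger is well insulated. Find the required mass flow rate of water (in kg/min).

ṁ_c = 841 kg/min

Heat released by hot stream: Q = 242 × 2.23 × (263 − 151) = 60442 kJ/min
Energy balance on cold side (adiabatic exchanger): Q = ṁ_c·Cp_c·(T_c,out − T_c,in)
ṁ_c = 60442 / [4.18 × (78.3 − 61.1)] = 840.69 kg/min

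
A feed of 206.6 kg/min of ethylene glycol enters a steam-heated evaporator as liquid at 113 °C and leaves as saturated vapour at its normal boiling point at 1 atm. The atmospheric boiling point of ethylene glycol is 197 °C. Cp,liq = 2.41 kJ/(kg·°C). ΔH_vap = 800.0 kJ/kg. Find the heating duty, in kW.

liquid 113→197 °C: 202.44 kJ/kg
vaporisation at 197 °C: 800 kJ/kg
Δh = 202.44 + 800 = 1002.4 kJ/kg
Q = ṁ·Δh = 206.6 kg/min × 1002.4 kJ/kg = 207100 kJ/min
|Q| = 3451.7 kW

Q = 3450 kW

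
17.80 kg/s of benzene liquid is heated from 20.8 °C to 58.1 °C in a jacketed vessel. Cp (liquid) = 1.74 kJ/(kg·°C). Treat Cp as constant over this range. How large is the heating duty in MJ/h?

Q = ṁ·Cp·ΔT = 17.80 × 1.74 × (58.1 − 20.8) = 1155.3 kJ/s
Heating duty = 4158.9 MJ/h

Q = 4160 MJ/h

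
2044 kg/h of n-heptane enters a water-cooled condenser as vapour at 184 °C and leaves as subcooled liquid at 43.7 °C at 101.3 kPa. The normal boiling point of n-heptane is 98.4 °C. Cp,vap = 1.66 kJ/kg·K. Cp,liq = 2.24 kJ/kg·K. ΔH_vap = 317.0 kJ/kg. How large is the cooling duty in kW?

Q_c = 330 kW

vapour 184→98.4 °C: -142.1 kJ/kg
condensation at 98.4 °C: -317 kJ/kg
liquid 98.4→43.7 °C: -122.53 kJ/kg
Δh = -142.1 + -317 + -122.53 = -581.62 kJ/kg
Q = ṁ·Δh = 2044 kg/h × -581.62 kJ/kg = -1.1888e+06 kJ/h
|Q| = 330.23 kW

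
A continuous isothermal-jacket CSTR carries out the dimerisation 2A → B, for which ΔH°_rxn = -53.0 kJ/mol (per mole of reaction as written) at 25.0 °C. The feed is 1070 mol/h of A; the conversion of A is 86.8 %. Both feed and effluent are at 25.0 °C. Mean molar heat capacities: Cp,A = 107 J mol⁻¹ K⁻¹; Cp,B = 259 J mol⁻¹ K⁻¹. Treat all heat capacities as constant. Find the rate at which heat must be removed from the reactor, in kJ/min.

Q_out = 410 kJ/min

Extent of reaction ξ = 0.868 × 1070 / 2 = 464.38 mol/h
Reaction term: ξ·ΔH°_rxn = 464.38 × -53.0 = -24612 kJ/h
Q = ΔH = -24612 kJ/h = -6.8367 kW
Heat removed = 410.2 kJ/min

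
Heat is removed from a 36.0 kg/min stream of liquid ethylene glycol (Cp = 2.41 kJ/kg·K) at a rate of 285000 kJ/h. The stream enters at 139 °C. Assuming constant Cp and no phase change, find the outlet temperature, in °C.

T_out = 84.3 °C

Q = 285000 kJ/h = 4750 kJ/min
ΔT = Q/(ṁ·Cp) = 4750/(36.0×2.41) = 54.749 K
T_out = 139 − 54.749 = 84.251 °C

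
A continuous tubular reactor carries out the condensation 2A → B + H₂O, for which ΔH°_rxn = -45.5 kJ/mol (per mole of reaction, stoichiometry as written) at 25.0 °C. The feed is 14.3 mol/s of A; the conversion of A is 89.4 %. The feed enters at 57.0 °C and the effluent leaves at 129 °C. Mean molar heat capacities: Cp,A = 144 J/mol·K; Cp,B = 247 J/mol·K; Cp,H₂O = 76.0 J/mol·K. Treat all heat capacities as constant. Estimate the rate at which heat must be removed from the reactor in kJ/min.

Extent of reaction ξ = 0.894 × 14.3 / 2 = 6.3921 mol/s
Reaction term: ξ·ΔH°_rxn = 6.3921 × -45.5 = -290.84 kJ/s
Sensible, feed 57.0→25 °C: -65.894 kJ/s
Outlet flows (mol/s): A 1.5158, B 6.3921, H₂O 6.3921
Sensible, products 25→129 °C: 237.42 kJ/s
Q = ΔH = -119.31 kJ/s = -119.31 kW
Heat removed = 7158.7 kJ/min

Q_out = 7160 kJ/min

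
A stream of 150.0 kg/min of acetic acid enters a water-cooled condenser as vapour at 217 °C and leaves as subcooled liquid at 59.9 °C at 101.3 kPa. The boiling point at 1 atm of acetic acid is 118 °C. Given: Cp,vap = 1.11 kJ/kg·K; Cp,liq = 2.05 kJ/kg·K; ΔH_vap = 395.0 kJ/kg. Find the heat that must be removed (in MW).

vapour 217→118 °C: -109.89 kJ/kg
condensation at 118 °C: -395 kJ/kg
liquid 118→59.9 °C: -119.1 kJ/kg
Δh = -109.89 + -395 + -119.1 = -624 kJ/kg
Q = ṁ·Δh = 150.0 kg/min × -624 kJ/kg = -93599 kJ/min
|Q| = 1560 kW = 1.56 MW

Q_c = 1.56 MW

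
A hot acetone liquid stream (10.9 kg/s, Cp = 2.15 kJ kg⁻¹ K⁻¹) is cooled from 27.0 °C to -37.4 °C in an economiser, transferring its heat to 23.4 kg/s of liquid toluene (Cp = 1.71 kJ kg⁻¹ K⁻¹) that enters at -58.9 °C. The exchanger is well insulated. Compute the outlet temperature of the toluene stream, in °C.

Heat released by hot stream: Q = 10.9 × 2.15 × (27.0 − -37.4) = 1509.2 kJ/s
Energy balance on cold side (adiabatic exchanger): Q = ṁ_c·Cp_c·(T_c,out − T_c,in)
T_c,out = -58.9 + 1509.2/(23.4 × 1.71) = -21.183 °C

T_c,out = -21.2 °C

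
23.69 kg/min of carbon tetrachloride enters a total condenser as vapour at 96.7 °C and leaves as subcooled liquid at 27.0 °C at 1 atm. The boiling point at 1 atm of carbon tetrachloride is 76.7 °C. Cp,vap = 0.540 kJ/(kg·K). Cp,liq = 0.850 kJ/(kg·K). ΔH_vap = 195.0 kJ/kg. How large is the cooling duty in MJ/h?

vapour 96.7→76.7 °C: -10.8 kJ/kg
condensation at 76.7 °C: -195 kJ/kg
liquid 76.7→27.0 °C: -42.245 kJ/kg
Δh = -10.8 + -195 + -42.245 = -248.05 kJ/kg
Q = ṁ·Δh = 23.69 kg/min × -248.05 kJ/kg = -5876.2 kJ/min
|Q| = 97.936 kW = 352.57 MJ/h

Q_c = 353 MJ/h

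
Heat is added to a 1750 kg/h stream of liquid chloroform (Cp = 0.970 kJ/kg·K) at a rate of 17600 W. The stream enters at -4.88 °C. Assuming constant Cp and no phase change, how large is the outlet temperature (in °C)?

Q = 17600 W = 63360 kJ/h
ΔT = Q/(ṁ·Cp) = 63360/(1750×0.970) = 37.325 K
T_out = -4.88 + 37.325 = 32.445 °C

T_out = 32.4 °C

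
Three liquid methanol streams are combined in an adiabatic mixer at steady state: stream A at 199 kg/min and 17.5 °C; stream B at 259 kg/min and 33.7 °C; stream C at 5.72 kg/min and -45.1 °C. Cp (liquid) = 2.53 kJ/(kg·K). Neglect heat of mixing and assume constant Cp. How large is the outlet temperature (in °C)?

Energy balance with Q = 0: Σ ṁᵢCp,ᵢ(T_out − Tᵢ) = 0
T_out = Σ ṁᵢCp,ᵢTᵢ / Σ ṁᵢCp,ᵢ
      = 30241 / 1173.2 = 25.776 °C

T_out = 25.8 °C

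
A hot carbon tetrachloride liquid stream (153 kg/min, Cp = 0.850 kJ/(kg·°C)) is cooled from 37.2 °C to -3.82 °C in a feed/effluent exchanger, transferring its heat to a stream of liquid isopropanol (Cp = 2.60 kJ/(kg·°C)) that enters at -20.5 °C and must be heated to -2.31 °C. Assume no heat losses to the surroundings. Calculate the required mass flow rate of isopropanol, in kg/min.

Heat released by hot stream: Q = 153 × 0.850 × (37.2 − -3.82) = 5334.7 kJ/min
Energy balance on cold side (adiabatic exchanger): Q = ṁ_c·Cp_c·(T_c,out − T_c,in)
ṁ_c = 5334.7 / [2.60 × (-2.31 − -20.5)] = 112.8 kg/min

ṁ_c = 113 kg/min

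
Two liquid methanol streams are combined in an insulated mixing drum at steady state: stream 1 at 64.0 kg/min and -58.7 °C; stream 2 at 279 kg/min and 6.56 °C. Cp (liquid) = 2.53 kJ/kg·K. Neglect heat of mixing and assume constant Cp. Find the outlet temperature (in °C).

T_out = -5.62 °C

Energy balance with Q = 0: Σ ṁᵢCp,ᵢ(T_out − Tᵢ) = 0
Σ ṁᵢCp,ᵢTᵢ = 64.0×2.53×-58.7 + 279×2.53×6.56 = -4874.2
Σ ṁᵢCp,ᵢ = 64.0×2.53 + 279×2.53 = 867.79
T_out = -4874.2 / 867.79 = -5.6168 °C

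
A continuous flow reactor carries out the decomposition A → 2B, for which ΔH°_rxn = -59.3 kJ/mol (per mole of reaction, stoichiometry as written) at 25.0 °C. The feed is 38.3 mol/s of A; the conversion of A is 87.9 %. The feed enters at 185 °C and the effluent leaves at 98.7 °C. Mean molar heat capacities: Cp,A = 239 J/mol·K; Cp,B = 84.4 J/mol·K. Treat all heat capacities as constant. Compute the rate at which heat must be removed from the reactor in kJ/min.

Extent of reaction ξ = 0.879 × 38.3 = 33.666 mol/s
Reaction term: ξ·ΔH°_rxn = 33.666 × -59.3 = -1996.4 kJ/s
Sensible, feed 185→25 °C: -1464.6 kJ/s
Outlet flows (mol/s): A 4.6343, B 67.331
Sensible, products 25→98.7 °C: 500.45 kJ/s
Q = ΔH = -2960.5 kJ/s = -2960.5 kW
Heat removed = 177630 kJ/min

Q_out = 178000 kJ/min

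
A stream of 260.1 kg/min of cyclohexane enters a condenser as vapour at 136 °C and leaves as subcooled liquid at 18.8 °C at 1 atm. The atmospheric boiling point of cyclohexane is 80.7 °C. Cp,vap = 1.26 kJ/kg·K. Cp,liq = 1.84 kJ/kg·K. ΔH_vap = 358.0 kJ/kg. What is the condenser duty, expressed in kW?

vapour 136→80.7 °C: -69.678 kJ/kg
condensation at 80.7 °C: -358 kJ/kg
liquid 80.7→18.8 °C: -113.9 kJ/kg
Δh = -69.678 + -358 + -113.9 = -541.57 kJ/kg
Q = ṁ·Δh = 260.1 kg/min × -541.57 kJ/kg = -140860 kJ/min
|Q| = 2347.7 kW

Q_c = 2350 kW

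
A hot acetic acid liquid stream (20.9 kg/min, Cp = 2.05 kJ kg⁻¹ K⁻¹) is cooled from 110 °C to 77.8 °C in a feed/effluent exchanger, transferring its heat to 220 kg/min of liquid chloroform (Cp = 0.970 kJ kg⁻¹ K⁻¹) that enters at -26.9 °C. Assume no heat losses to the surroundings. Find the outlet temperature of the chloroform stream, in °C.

T_c,out = -20.4 °C

Heat released by hot stream: Q = 20.9 × 2.05 × (110 − 77.8) = 1379.6 kJ/min
Energy balance on cold side (adiabatic exchanger): Q = ṁ_c·Cp_c·(T_c,out − T_c,in)
T_c,out = -26.9 + 1379.6/(220 × 0.970) = -20.435 °C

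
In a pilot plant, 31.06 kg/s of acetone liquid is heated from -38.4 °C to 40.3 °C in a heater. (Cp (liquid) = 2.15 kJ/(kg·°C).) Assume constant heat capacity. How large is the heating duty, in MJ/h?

Q = ṁ·Cp·ΔT = 31.06 × 2.15 × (40.3 − -38.4) = 5255.5 kJ/s
Heating duty = 18920 MJ/h

Q = 18900 MJ/h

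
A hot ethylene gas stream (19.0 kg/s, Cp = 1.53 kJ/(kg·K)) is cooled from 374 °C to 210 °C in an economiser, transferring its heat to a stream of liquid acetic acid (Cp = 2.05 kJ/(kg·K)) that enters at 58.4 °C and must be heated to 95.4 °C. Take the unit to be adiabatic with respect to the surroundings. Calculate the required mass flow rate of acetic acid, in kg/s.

ṁ_c = 62.9 kg/s

Heat released by hot stream: Q = 19.0 × 1.53 × (374 − 210) = 4767.5 kJ/s
Energy balance on cold side (adiabatic exchanger): Q = ṁ_c·Cp_c·(T_c,out − T_c,in)
ṁ_c = 4767.5 / [2.05 × (95.4 − 58.4)] = 62.854 kg/s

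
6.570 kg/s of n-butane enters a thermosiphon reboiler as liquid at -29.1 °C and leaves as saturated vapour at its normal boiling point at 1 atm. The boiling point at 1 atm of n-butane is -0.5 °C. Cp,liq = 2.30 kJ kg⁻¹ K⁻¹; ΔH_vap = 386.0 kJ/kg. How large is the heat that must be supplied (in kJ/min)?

liquid -29.1→-0.5 °C: 65.78 kJ/kg
vaporisation at -0.5 °C: 386 kJ/kg
Δh = 65.78 + 386 = 451.78 kJ/kg
Q = ṁ·Δh = 6.570 kg/s × 451.78 kJ/kg = 2968.2 kJ/s
|Q| = 2968.2 kW = 178090 kJ/min

Q = 178000 kJ/min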